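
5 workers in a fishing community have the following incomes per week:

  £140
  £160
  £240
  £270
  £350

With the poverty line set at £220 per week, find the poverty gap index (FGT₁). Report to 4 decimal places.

Below the line: £140, £160 (q = 2 of N = 5).
Shortfall ratios: (220−140)/220 = 0.3636; (220−160)/220 = 0.2727.
Σ = 0.636364. Dividing by the full population N = 5 gives P₁ = 0.1273.

0.1273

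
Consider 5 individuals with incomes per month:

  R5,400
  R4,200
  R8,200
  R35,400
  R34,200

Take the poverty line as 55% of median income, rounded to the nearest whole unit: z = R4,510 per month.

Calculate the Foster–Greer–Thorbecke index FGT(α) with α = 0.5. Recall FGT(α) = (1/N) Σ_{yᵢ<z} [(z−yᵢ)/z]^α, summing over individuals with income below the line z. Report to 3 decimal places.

Below z: R4,200 (q = 1 of N = 5).
Gap ratios (z−y)/z: (4510−4200)/4510 = 0.0687.
Raised to α = 0.5: 0.26218.
Sum = 0.262176; FGT(0.5) = 0.262176 / 5 = 0.052.

0.052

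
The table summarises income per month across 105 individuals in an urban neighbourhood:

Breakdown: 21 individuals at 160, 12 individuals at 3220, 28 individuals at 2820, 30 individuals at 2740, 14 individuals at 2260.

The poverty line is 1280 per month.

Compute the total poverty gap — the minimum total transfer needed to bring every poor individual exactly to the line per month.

23520

Incomes under z: 21×160 (q = 21 of N = 105).
Individual gaps: 21×(1280−160) = 23520.
Aggregate gap = 23520.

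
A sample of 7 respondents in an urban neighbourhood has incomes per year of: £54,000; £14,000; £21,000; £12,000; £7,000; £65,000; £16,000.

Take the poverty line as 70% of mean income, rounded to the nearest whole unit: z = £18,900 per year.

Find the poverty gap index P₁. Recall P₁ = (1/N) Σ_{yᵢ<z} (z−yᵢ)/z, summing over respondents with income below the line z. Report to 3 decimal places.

Below the line: £7,000, £12,000, £14,000, £16,000 (q = 4 of N = 7).
Normalized shortfalls: (18900−7000)/18900 = 0.6296; (18900−12000)/18900 = 0.3651; (18900−14000)/18900 = 0.2593; (18900−16000)/18900 = 0.1534.
Σ = 1.407407. Dividing by the full population N = 7 gives P₁ = 0.201.

0.201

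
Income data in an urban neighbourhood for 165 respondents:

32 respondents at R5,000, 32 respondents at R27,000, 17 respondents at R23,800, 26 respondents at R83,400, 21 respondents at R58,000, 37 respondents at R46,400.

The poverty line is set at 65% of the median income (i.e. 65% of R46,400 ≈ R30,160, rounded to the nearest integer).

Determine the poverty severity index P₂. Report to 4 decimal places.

Below z: 32×R5,000, 17×R23,800, 32×R27,000 (q = 81 of N = 165).
Relative gaps: (30160−5000)/30160 = 0.8342 (×32); (30160−23800)/30160 = 0.2109 (×17); (30160−27000)/30160 = 0.1048 (×32).
Squared: 0.6959 (×32); 0.0445 (×17); 0.0110 (×32).
Sum = 23.376653; P₂ = 23.376653 / 165 = 0.1417.

0.1417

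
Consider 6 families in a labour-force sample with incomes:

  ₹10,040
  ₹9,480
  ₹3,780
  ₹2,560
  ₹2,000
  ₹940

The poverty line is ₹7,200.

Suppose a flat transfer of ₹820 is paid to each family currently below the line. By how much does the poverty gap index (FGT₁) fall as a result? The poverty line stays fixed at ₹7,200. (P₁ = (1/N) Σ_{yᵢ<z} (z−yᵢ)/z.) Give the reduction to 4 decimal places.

0.0759

Before: below the line — ₹940, ₹2,000, ₹2,560, ₹3,780; poverty gap index (FGT₁) = 0.451852.
After the ₹820 transfer: below the line — ₹1,760, ₹2,820, ₹3,380, ₹4,600; poverty gap index (FGT₁) = 0.375926.
Reduction = 0.451852 − 0.375926 = 0.0759.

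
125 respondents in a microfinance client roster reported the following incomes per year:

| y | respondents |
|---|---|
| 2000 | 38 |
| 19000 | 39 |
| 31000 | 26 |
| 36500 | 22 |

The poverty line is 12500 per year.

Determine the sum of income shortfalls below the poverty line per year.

399000

Below z: 38×2000 (q = 38 of N = 125).
Individual gaps: 38×(12500−2000) = 399000.
Aggregate gap = 399000.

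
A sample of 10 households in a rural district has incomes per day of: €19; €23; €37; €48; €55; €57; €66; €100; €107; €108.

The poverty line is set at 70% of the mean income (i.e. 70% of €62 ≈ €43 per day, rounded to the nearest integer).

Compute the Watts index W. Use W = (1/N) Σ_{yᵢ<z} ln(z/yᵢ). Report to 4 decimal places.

0.1593

Poor units: €19, €23, €37 (q = 3 of N = 10).
Log shortfalls: ln(43/19) = 0.8168; ln(43/23) = 0.6257; ln(43/37) = 0.1503.
W = 1.592749 / 10 = 0.1593.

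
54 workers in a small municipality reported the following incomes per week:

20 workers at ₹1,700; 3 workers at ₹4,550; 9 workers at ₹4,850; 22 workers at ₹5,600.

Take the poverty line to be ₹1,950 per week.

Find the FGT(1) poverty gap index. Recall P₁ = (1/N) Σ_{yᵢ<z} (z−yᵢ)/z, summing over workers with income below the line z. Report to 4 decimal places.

0.0475

Below z: 20×₹1,700 (q = 20 of N = 54).
Normalized shortfalls: (1950−1700)/1950 = 0.1282 (×20).
Σ = 2.564103. Dividing by the full population N = 54 gives P₁ = 0.0475.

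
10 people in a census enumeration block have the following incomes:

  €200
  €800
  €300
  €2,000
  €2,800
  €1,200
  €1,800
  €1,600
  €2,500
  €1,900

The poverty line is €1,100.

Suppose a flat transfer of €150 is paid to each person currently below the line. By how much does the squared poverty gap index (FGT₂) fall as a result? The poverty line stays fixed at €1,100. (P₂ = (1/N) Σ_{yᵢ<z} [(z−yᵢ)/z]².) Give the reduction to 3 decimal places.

Before: below the line — €200, €300, €800; squared poverty gap index (FGT₂) = 0.12727.
After the €150 transfer: below the line — €350, €450, €950; squared poverty gap index (FGT₂) = 0.08326.
Reduction = 0.12727 − 0.08326 = 0.044.

0.044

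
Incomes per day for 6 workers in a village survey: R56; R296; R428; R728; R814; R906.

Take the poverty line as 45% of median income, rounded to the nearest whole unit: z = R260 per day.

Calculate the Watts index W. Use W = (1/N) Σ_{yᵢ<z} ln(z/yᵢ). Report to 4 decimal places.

Below z: R56 (q = 1 of N = 6).
Log shortfalls: ln(260/56) = 1.5353.
W = 1.535330 / 6 = 0.2559.

0.2559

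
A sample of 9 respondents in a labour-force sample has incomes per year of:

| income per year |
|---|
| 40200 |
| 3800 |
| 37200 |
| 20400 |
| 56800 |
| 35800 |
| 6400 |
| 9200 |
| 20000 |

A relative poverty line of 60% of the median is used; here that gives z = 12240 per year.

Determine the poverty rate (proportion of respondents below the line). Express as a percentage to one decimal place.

33.3%

3 of the 9 respondents have income below 12240.
H = 3/9 = 33.3%.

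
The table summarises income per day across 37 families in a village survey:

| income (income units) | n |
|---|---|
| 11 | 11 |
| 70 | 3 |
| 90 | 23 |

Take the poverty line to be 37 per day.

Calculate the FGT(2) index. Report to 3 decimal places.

Below z: 11×11 (q = 11 of N = 37).
Gap ratios (z−y)/z: (37−11)/37 = 0.7027 (×11).
Squared: 0.4938 (×11).
Sum = 5.431702; P₂ = 5.431702 / 37 = 0.147.

0.147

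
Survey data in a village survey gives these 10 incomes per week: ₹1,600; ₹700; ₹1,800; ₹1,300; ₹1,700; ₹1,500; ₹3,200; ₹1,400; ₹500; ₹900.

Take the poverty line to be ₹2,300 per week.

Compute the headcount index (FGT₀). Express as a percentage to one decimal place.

9 of the 10 individuals have income below ₹2,300.
H = 9/10 = 90.0%.

90.0%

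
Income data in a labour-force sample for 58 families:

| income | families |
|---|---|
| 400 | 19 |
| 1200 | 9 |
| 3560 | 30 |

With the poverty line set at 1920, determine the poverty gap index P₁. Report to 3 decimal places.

Incomes under z: 19×400, 9×1200 (q = 28 of N = 58).
Normalized shortfalls: (1920−400)/1920 = 0.7917 (×19); (1920−1200)/1920 = 0.3750 (×9).
Sum of shortfalls = 18.416667; P₁ averages over all N: 18.416667 / 58 = 0.318.

0.318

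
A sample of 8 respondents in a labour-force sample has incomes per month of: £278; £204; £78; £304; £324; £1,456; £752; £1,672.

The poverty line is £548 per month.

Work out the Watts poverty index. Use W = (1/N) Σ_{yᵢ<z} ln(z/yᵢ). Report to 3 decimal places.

Below the line: £78, £204, £278, £304, £324 (q = 5 of N = 8).
Log shortfalls: ln(548/78) = 1.9496; ln(548/204) = 0.9882; ln(548/278) = 0.6787; ln(548/304) = 0.5892; ln(548/324) = 0.5255.
W = 4.731155 / 8 = 0.591.

0.591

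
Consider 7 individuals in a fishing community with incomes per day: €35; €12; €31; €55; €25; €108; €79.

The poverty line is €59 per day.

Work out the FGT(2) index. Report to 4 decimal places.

0.1946

Poor units: €12, €25, €31, €35, €55 (q = 5 of N = 7).
Normalized shortfalls: (59−12)/59 = 0.7966; (59−25)/59 = 0.5763; (59−31)/59 = 0.4746; (59−35)/59 = 0.4068; (59−55)/59 = 0.0678.
Squared: 0.6346; 0.3321; 0.2252; 0.1655; 0.0046.
Sum = 1.361965; P₂ = 1.361965 / 7 = 0.1946.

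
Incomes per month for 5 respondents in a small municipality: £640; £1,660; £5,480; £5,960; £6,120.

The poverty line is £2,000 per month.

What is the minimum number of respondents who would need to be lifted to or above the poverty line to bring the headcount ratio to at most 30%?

1

Currently q = 2 of N = 5 are below the line (H = 0.400).
A headcount ratio of at most 30% allows at most ⌊0.30 × 5⌋ = 1 poor respondents.
So at least 2 − 1 = 1 must be lifted.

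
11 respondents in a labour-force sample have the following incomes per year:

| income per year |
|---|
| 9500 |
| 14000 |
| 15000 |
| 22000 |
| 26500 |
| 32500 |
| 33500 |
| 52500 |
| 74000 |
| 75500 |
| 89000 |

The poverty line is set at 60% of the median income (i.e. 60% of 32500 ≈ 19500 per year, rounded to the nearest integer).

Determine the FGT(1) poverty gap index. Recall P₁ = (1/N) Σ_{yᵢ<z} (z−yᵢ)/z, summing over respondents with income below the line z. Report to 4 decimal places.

0.0932

Incomes under z: 9500, 14000, 15000 (q = 3 of N = 11).
Shortfall ratios: (19500−9500)/19500 = 0.5128; (19500−14000)/19500 = 0.2821; (19500−15000)/19500 = 0.2308.
Sum of shortfalls = 1.025641; P₁ averages over all N: 1.025641 / 11 = 0.0932.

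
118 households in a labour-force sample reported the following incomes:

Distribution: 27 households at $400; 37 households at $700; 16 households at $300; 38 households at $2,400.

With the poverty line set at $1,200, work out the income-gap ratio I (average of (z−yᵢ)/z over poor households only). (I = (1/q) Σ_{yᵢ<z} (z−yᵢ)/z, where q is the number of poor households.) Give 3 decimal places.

0.568

Below z: 16×$300, 27×$400, 37×$700 (q = 80 of N = 118).
Relative gaps: 0.7500 (×16), 0.6667 (×27), 0.4167 (×37); sum = 45.416667.
The income-gap ratio divides by q (the poor only): 45.416667 / 80 = 0.568.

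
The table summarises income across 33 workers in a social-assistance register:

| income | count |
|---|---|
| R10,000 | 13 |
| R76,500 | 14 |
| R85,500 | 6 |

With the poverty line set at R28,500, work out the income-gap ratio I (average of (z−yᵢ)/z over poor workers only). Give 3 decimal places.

Below z: 13×R10,000 (q = 13 of N = 33).
Shortfall ratios (z−y)/z: 0.6491 (×13); sum = 8.438596.
The income-gap ratio divides by q (the poor only): 8.438596 / 13 = 0.649.

0.649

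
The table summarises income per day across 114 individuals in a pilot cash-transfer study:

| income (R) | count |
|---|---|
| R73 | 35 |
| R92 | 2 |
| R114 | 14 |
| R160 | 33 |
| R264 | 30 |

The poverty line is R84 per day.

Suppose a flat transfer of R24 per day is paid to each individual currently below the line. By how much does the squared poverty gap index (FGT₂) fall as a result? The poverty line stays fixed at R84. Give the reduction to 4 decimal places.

0.0053

Before: below the line — 35×R73; squared poverty gap index (FGT₂) = 0.005265.
After the R24 transfer: below the line — none; squared poverty gap index (FGT₂) = 0.000000.
Reduction = 0.005265 − 0.000000 = 0.0053.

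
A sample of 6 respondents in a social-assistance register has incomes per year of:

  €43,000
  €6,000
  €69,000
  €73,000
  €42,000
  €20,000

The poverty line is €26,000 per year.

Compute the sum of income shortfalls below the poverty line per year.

€26,000

Incomes under z: €6,000, €20,000 (q = 2 of N = 6).
Individual gaps: 26000−6000 = 20000; 26000−20000 = 6000.
Aggregate gap = €26,000.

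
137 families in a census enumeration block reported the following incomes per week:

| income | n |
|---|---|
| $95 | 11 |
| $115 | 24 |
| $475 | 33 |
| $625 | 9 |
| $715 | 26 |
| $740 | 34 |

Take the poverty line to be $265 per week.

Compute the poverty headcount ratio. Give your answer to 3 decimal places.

0.255

35 of the 137 families have income below $265.
H = 35/137 = 0.255.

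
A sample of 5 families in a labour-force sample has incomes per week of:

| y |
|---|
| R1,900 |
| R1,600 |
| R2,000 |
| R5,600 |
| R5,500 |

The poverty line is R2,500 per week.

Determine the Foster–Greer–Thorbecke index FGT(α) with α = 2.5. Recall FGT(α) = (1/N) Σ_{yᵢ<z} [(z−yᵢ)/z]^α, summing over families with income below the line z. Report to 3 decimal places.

Incomes under z: R1,600, R1,900, R2,000 (q = 3 of N = 5).
Relative gaps: (2500−1600)/2500 = 0.3600; (2500−1900)/2500 = 0.2400; (2500−2000)/2500 = 0.2000.
Raised to α = 2.5: 0.07776; 0.02822; 0.01789.
Sum = 0.123867; FGT(2.5) = 0.123867 / 5 = 0.025.

0.025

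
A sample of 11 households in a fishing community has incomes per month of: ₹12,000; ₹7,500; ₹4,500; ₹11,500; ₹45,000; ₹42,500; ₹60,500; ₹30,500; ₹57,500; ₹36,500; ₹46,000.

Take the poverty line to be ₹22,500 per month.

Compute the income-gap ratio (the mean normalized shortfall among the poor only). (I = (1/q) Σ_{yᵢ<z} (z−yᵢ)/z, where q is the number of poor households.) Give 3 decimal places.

Below the line: ₹4,500, ₹7,500, ₹11,500, ₹12,000 (q = 4 of N = 11).
Shortfall ratios (z−y)/z: 0.8000, 0.6667, 0.4889, 0.4667; sum = 2.422222.
The income-gap ratio divides by q (the poor only): 2.422222 / 4 = 0.606.

0.606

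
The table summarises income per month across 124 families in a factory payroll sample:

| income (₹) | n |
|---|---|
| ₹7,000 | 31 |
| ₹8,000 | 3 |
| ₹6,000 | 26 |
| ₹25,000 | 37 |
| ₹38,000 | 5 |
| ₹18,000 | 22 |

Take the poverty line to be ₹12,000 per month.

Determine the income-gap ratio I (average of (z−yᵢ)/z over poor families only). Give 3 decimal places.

Incomes under z: 26×₹6,000, 31×₹7,000, 3×₹8,000 (q = 60 of N = 124).
Shortfall ratios (z−y)/z: 0.5000 (×26), 0.4167 (×31), 0.3333 (×3); sum = 26.916667.
I averages over the q = 60 poor units only: 26.916667 / 60 = 0.449.

0.449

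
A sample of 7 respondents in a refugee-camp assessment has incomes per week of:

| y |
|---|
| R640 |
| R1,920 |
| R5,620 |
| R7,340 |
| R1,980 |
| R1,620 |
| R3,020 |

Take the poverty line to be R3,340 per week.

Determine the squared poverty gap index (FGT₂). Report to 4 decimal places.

Poor units: R640, R1,620, R1,920, R1,980, R3,020 (q = 5 of N = 7).
Gap ratios (z−y)/z: (3340−640)/3340 = 0.8084; (3340−1620)/3340 = 0.5150; (3340−1920)/3340 = 0.4251; (3340−1980)/3340 = 0.4072; (3340−3020)/3340 = 0.0958.
Squared: 0.6535; 0.2652; 0.1808; 0.1658; 0.0092.
Sum = 1.274409; P₂ = 1.274409 / 7 = 0.1821.

0.1821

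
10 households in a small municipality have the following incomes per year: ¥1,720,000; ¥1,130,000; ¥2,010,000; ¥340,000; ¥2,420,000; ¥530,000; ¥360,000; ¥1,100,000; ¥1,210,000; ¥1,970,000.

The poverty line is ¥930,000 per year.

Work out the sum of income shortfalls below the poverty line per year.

Poor units: ¥340,000, ¥360,000, ¥530,000 (q = 3 of N = 10).
Individual gaps: 930000−340000 = 590000; 930000−360000 = 570000; 930000−530000 = 400000.
Aggregate gap = ¥1,560,000.

¥1,560,000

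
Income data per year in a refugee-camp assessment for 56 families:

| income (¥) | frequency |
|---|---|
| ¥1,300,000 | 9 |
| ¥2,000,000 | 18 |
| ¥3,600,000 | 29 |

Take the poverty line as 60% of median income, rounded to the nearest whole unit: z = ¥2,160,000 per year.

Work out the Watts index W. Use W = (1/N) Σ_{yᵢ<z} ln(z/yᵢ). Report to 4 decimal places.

0.1063

Poor units: 9×¥1,300,000, 18×¥2,000,000 (q = 27 of N = 56).
Log gaps: ln(2160000/1300000) = 0.5077 (×9); ln(2160000/2000000) = 0.0770 (×18).
W = 5.954994 / 56 = 0.1063.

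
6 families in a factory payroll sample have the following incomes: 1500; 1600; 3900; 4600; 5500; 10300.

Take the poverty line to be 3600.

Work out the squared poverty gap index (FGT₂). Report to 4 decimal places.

0.1082

Below z: 1500, 1600 (q = 2 of N = 6).
Normalized shortfalls: (3600−1500)/3600 = 0.5833; (3600−1600)/3600 = 0.5556.
Squared: 0.3403; 0.3086.
Sum = 0.648920; P₂ = 0.648920 / 6 = 0.1082.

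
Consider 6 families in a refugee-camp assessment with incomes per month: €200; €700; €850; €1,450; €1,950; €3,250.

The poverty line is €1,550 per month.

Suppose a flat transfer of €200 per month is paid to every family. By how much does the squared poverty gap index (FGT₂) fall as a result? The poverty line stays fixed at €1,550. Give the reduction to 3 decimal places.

0.073

Before: below the line — €200, €700, €850, €1,450; squared poverty gap index (FGT₂) = 0.21124.
After the €200 transfer: below the line — €400, €900, €1,050; squared poverty gap index (FGT₂) = 0.13840.
Reduction = 0.21124 − 0.13840 = 0.073.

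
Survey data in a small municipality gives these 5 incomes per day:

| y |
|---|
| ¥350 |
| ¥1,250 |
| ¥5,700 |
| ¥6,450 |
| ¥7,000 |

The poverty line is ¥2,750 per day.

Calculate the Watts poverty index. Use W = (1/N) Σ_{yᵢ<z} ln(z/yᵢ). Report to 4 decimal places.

Below z: ¥350, ¥1,250 (q = 2 of N = 5).
ln(z/y) terms: ln(2750/350) = 2.0614; ln(2750/1250) = 0.7885.
W = 2.849880 / 5 = 0.5700.

0.5700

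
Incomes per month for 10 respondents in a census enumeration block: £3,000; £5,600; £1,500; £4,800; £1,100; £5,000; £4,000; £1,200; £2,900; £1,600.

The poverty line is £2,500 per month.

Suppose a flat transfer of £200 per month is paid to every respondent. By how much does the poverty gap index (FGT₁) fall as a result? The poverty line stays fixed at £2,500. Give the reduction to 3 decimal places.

Before: below the line — £1,100, £1,200, £1,500, £1,600; poverty gap index (FGT₁) = 0.18400.
After the £200 transfer: below the line — £1,300, £1,400, £1,700, £1,800; poverty gap index (FGT₁) = 0.15200.
Reduction = 0.18400 − 0.15200 = 0.032.

0.032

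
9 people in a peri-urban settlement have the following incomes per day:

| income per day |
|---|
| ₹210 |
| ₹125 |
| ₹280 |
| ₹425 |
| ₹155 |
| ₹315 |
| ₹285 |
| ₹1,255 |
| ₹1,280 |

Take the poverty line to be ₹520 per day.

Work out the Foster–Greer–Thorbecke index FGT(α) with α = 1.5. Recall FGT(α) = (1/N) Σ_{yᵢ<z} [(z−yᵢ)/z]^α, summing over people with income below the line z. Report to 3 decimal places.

0.295

Below the line: ₹125, ₹155, ₹210, ₹280, ₹285, ₹315, ₹425 (q = 7 of N = 9).
Normalized shortfalls: (520−125)/520 = 0.7596; (520−155)/520 = 0.7019; (520−210)/520 = 0.5962; (520−280)/520 = 0.4615; (520−285)/520 = 0.4519; (520−315)/520 = 0.3942; (520−425)/520 = 0.1827.
Raised to α = 1.5: 0.66205; 0.58808; 0.46030; 0.31355; 0.30381; 0.24753; 0.07809.
Sum = 2.653399; FGT(1.5) = 2.653399 / 9 = 0.295.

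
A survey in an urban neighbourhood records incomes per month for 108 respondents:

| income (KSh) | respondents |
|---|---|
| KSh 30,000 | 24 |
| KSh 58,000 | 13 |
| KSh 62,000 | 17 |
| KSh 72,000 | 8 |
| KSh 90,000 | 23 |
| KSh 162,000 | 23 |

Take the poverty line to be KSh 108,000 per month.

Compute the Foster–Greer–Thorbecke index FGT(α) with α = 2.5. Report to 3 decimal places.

Incomes under z: 24×KSh 30,000, 13×KSh 58,000, 17×KSh 62,000, 8×KSh 72,000, 23×KSh 90,000 (q = 85 of N = 108).
Normalized shortfalls: (108000−30000)/108000 = 0.7222 (×24); (108000−58000)/108000 = 0.4630 (×13); (108000−62000)/108000 = 0.4259 (×17); (108000−72000)/108000 = 0.3333 (×8); (108000−90000)/108000 = 0.1667 (×23).
Raised to α = 2.5: 0.44328 (×24); 0.14584 (×13); 0.11840 (×17); 0.06415 (×8); 0.01134 (×23).
Sum = 15.321316; FGT(2.5) = 15.321316 / 108 = 0.142.

0.142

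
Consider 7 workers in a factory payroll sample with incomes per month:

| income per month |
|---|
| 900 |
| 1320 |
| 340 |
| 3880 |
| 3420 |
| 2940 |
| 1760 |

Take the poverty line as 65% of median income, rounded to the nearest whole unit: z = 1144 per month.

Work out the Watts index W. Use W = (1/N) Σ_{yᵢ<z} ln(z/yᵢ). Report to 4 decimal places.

Below z: 340, 900 (q = 2 of N = 7).
Log shortfalls: ln(1144/340) = 1.2133; ln(1144/900) = 0.2399.
W = 1.453232 / 7 = 0.2076.

0.2076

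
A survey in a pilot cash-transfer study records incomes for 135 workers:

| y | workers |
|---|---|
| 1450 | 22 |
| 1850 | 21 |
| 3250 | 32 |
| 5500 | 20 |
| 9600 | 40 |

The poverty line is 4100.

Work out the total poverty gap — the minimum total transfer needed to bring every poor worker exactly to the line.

132750

Incomes under z: 22×1450, 21×1850, 32×3250 (q = 75 of N = 135).
Individual gaps: 22×(4100−1450) = 58300; 21×(4100−1850) = 47250; 32×(4100−3250) = 27200.
Aggregate gap = 132750.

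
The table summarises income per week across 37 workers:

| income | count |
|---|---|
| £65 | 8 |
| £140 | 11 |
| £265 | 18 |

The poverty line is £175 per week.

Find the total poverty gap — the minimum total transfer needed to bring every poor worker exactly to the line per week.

Incomes under z: 8×£65, 11×£140 (q = 19 of N = 37).
Individual gaps: 8×(175−65) = 880; 11×(175−140) = 385.
Aggregate gap = £1,265.

£1,265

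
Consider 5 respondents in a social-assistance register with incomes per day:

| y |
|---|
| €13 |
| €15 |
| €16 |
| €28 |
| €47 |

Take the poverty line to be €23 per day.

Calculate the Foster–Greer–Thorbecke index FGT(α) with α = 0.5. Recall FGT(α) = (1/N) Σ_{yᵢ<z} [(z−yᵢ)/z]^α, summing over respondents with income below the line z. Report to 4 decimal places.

Below the line: €13, €15, €16 (q = 3 of N = 5).
Normalized shortfalls: (23−13)/23 = 0.4348; (23−15)/23 = 0.3478; (23−16)/23 = 0.3043.
Raised to α = 0.5: 0.65938; 0.58977; 0.55168.
Sum = 1.800826; FGT(0.5) = 1.800826 / 5 = 0.3602.

0.3602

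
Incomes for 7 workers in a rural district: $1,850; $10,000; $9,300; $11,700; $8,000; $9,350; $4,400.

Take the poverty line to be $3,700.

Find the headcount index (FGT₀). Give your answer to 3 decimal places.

0.143

1 of the 7 workers have income below $3,700.
H = 1/7 = 0.143.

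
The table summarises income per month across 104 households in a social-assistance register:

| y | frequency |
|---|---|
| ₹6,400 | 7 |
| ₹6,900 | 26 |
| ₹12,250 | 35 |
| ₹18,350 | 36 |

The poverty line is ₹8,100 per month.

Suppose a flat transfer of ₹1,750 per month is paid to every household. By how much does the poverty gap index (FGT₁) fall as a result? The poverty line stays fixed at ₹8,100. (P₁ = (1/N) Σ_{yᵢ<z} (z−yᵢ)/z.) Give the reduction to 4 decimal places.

Before: below the line — 7×₹6,400, 26×₹6,900; poverty gap index (FGT₁) = 0.051163.
After the ₹1,750 transfer: below the line — none; poverty gap index (FGT₁) = 0.000000.
Reduction = 0.051163 − 0.000000 = 0.0512.

0.0512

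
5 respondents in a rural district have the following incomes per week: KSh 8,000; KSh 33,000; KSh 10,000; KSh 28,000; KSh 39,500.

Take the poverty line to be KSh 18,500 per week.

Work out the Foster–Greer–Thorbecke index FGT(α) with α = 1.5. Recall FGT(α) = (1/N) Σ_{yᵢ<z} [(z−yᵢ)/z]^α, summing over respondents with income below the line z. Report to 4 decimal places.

Below z: KSh 8,000, KSh 10,000 (q = 2 of N = 5).
Normalized shortfalls: (18500−8000)/18500 = 0.5676; (18500−10000)/18500 = 0.4595.
Raised to α = 1.5: 0.42759; 0.31144.
Sum = 0.739026; FGT(1.5) = 0.739026 / 5 = 0.1478.

0.1478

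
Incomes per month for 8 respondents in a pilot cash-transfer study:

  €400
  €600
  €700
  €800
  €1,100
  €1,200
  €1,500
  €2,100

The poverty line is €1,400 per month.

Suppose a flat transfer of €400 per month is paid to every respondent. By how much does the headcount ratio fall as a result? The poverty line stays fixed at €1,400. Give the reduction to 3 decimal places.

Before: below the line — €400, €600, €700, €800, €1,100, €1,200; headcount ratio = 0.75000.
After the €400 transfer: below the line — €800, €1,000, €1,100, €1,200; headcount ratio = 0.50000.
Reduction = 0.75000 − 0.50000 = 0.250.

0.250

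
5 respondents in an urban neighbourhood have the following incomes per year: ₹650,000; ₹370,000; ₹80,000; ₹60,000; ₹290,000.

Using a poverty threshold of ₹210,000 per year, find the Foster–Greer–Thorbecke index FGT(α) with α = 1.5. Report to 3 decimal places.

Below the line: ₹60,000, ₹80,000 (q = 2 of N = 5).
Normalized shortfalls: (210000−60000)/210000 = 0.7143; (210000−80000)/210000 = 0.6190.
Raised to α = 1.5: 0.60368; 0.48706.
Sum = 1.090746; FGT(1.5) = 1.090746 / 5 = 0.218.

0.218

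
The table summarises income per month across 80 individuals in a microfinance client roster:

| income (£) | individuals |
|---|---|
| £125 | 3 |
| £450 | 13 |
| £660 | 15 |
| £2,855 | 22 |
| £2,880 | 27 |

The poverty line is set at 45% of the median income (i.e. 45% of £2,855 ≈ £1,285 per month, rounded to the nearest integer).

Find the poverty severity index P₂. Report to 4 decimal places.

0.1435

Incomes under z: 3×£125, 13×£450, 15×£660 (q = 31 of N = 80).
Gap ratios (z−y)/z: (1285−125)/1285 = 0.9027 (×3); (1285−450)/1285 = 0.6498 (×13); (1285−660)/1285 = 0.4864 (×15).
Squared: 0.8149 (×3); 0.4222 (×13); 0.2366 (×15).
Sum = 11.482445; P₂ = 11.482445 / 80 = 0.1435.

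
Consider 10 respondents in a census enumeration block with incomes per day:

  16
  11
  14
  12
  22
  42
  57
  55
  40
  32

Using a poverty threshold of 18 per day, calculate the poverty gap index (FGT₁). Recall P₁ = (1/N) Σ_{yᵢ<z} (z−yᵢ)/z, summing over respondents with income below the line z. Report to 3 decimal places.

0.106

Below z: 11, 12, 14, 16 (q = 4 of N = 10).
Shortfall ratios: (18−11)/18 = 0.3889; (18−12)/18 = 0.3333; (18−14)/18 = 0.2222; (18−16)/18 = 0.1111.
Σ = 1.055556. Dividing by the full population N = 10 gives P₁ = 0.106.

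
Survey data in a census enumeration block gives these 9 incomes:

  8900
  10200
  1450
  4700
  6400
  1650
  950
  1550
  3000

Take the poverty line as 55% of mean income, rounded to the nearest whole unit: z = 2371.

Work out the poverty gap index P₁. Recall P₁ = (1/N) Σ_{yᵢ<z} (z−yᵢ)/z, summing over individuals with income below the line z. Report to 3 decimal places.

Below z: 950, 1450, 1550, 1650 (q = 4 of N = 9).
Shortfall ratios: (2371−950)/2371 = 0.5993; (2371−1450)/2371 = 0.3884; (2371−1550)/2371 = 0.3463; (2371−1650)/2371 = 0.3041.
Sum of shortfalls = 1.638127; P₁ averages over all N: 1.638127 / 9 = 0.182.

0.182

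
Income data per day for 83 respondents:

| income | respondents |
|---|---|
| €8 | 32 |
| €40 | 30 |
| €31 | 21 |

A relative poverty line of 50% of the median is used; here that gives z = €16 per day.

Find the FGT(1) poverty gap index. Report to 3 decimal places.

0.193

Incomes under z: 32×€8 (q = 32 of N = 83).
Shortfall ratios: (16−8)/16 = 0.5000 (×32).
Sum of shortfalls = 16.000000; P₁ averages over all N: 16.000000 / 83 = 0.193.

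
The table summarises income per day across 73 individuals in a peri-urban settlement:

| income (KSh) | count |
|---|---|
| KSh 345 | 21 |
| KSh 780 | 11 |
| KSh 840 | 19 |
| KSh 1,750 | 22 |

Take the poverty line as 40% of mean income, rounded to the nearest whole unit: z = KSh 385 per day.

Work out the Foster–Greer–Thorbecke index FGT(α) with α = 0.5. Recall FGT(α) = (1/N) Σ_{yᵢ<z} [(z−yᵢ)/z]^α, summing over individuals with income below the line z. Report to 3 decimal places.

Below the line: 21×KSh 345 (q = 21 of N = 73).
Gap ratios (z−y)/z: (385−345)/385 = 0.1039 (×21).
Raised to α = 0.5: 0.32233 (×21).
Sum = 6.768913; FGT(0.5) = 6.768913 / 73 = 0.093.

0.093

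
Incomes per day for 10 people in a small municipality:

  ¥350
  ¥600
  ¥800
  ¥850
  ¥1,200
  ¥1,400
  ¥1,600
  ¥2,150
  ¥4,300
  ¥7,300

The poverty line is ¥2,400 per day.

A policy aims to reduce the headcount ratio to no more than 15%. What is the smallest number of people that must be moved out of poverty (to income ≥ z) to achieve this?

7

8 of the 10 people are poor, so H = 8/10 = 0.800.
A headcount ratio of at most 15% allows at most ⌊0.15 × 10⌋ = 1 poor people.
So at least 8 − 1 = 7 must be lifted.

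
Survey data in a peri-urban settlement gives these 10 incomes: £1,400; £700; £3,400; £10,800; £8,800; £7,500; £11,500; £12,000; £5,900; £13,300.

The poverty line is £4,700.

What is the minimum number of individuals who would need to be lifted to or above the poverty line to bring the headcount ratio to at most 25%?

3 of the 10 individuals are poor, so H = 3/10 = 0.300.
A headcount ratio of at most 25% allows at most ⌊0.25 × 10⌋ = 2 poor individuals.
So at least 3 − 2 = 1 must be lifted.

1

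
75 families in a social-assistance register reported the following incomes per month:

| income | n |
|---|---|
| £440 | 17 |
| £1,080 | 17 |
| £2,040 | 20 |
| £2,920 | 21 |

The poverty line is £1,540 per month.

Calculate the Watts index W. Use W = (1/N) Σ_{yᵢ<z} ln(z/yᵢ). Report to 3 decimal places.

Below z: 17×£440, 17×£1,080 (q = 34 of N = 75).
ln(z/y) terms: ln(1540/440) = 1.2528 (×17); ln(1540/1080) = 0.3548 (×17).
W = 27.328934 / 75 = 0.364.

0.364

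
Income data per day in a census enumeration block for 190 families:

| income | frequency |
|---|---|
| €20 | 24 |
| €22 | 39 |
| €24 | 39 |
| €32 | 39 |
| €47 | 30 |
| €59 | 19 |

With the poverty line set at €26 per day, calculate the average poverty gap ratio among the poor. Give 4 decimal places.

0.1425

Incomes under z: 24×€20, 39×€22, 39×€24 (q = 102 of N = 190).
Relative gaps: 0.2308 (×24), 0.1538 (×39), 0.0769 (×39); sum = 14.538462.
The income-gap ratio divides by q (the poor only): 14.538462 / 102 = 0.1425.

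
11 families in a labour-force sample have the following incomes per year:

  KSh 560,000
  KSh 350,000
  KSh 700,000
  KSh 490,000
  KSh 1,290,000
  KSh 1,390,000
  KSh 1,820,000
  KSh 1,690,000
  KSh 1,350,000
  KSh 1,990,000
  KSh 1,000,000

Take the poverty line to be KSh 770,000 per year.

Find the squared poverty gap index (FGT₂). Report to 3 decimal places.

0.047

Below z: KSh 350,000, KSh 490,000, KSh 560,000, KSh 700,000 (q = 4 of N = 11).
Gap ratios (z−y)/z: (770000−350000)/770000 = 0.5455; (770000−490000)/770000 = 0.3636; (770000−560000)/770000 = 0.2727; (770000−700000)/770000 = 0.0909.
Squared: 0.2975; 0.1322; 0.0744; 0.0083.
Sum = 0.512397; P₂ = 0.512397 / 11 = 0.047.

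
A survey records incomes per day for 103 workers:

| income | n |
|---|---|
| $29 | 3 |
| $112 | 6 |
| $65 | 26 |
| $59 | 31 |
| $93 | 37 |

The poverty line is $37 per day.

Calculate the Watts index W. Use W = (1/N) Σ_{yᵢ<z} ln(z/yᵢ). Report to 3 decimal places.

Incomes under z: 3×$29 (q = 3 of N = 103).
Log gaps: ln(37/29) = 0.2436 (×3).
W = 0.730866 / 103 = 0.007.

0.007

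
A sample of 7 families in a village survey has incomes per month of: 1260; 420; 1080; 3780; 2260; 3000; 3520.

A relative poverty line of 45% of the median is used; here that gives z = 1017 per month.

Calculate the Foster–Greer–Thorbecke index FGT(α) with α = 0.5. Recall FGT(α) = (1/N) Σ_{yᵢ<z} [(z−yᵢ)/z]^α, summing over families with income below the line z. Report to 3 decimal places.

0.109

Incomes under z: 420 (q = 1 of N = 7).
Shortfall ratios: (1017−420)/1017 = 0.5870.
Raised to α = 0.5: 0.76617.
Sum = 0.766173; FGT(0.5) = 0.766173 / 7 = 0.109.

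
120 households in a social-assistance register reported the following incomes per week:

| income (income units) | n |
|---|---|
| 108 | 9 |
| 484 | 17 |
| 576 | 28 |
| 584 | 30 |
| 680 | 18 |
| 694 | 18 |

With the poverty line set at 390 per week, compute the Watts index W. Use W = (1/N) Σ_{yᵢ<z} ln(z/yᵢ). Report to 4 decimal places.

0.0963

Poor units: 9×108 (q = 9 of N = 120).
ln(z/y) terms: ln(390/108) = 1.2840 (×9).
W = 11.556140 / 120 = 0.0963.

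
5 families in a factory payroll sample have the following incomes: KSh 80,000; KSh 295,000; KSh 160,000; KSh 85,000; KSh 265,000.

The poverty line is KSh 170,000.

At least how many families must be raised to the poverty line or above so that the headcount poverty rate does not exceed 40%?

Currently q = 3 of N = 5 are below the line (H = 0.600).
A headcount ratio of at most 40% allows at most ⌊0.40 × 5⌋ = 2 poor families.
So at least 3 − 2 = 1 must be lifted.

1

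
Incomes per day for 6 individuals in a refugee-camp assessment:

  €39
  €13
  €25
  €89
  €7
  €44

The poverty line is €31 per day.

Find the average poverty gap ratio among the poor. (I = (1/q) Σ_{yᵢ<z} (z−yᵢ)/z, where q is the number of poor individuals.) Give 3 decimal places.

Below z: €7, €13, €25 (q = 3 of N = 6).
Shortfall ratios (z−y)/z: 0.7742, 0.5806, 0.1935; sum = 1.548387.
The income-gap ratio divides by q (the poor only): 1.548387 / 3 = 0.516.

0.516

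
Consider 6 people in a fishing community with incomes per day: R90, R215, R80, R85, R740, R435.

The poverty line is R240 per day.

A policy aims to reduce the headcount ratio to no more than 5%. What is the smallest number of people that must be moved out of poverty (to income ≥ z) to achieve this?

Currently q = 4 of N = 6 are below the line (H = 0.667).
A headcount ratio of at most 5% allows at most ⌊0.05 × 6⌋ = 0 poor people.
So at least 4 − 0 = 4 must be lifted.

4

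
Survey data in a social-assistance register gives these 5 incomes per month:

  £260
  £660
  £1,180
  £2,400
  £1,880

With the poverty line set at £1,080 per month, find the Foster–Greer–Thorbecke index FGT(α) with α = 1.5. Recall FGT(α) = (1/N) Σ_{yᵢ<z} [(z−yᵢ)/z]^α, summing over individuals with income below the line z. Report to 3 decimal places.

Incomes under z: £260, £660 (q = 2 of N = 5).
Shortfall ratios: (1080−260)/1080 = 0.7593; (1080−660)/1080 = 0.3889.
Raised to α = 1.5: 0.66158; 0.24251.
Sum = 0.904099; FGT(1.5) = 0.904099 / 5 = 0.181.

0.181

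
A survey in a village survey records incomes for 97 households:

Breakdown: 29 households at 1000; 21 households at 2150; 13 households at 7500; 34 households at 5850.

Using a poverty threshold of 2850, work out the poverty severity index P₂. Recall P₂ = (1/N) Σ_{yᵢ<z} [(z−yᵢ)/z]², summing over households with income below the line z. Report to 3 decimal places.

0.139

Below the line: 29×1000, 21×2150 (q = 50 of N = 97).
Relative gaps: (2850−1000)/2850 = 0.6491 (×29); (2850−2150)/2850 = 0.2456 (×21).
Squared: 0.4214 (×29); 0.0603 (×21).
Sum = 13.486303; P₂ = 13.486303 / 97 = 0.139.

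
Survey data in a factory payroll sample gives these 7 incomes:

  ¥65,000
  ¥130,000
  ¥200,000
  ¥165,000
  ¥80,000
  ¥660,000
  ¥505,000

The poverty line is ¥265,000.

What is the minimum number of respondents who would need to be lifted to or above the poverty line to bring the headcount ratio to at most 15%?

4

Currently q = 5 of N = 7 are below the line (H = 0.714).
A headcount ratio of at most 15% allows at most ⌊0.15 × 7⌋ = 1 poor respondents.
So at least 5 − 1 = 4 must be lifted.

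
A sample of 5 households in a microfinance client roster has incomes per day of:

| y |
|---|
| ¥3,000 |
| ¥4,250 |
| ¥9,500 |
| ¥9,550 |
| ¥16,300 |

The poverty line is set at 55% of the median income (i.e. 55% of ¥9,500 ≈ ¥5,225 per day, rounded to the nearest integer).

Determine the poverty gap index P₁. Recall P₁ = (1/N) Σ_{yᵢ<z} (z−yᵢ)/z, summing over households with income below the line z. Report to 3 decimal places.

0.122

Poor units: ¥3,000, ¥4,250 (q = 2 of N = 5).
Gap ratios (z−y)/z: (5225−3000)/5225 = 0.4258; (5225−4250)/5225 = 0.1866.
Σ = 0.612440. Dividing by the full population N = 5 gives P₁ = 0.122.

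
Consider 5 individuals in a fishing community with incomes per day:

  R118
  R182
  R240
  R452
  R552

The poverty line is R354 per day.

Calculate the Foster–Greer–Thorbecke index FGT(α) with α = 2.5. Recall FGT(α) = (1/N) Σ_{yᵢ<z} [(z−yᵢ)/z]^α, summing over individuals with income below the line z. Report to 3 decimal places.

0.117

Below the line: R118, R182, R240 (q = 3 of N = 5).
Shortfall ratios: (354−118)/354 = 0.6667; (354−182)/354 = 0.4859; (354−240)/354 = 0.3220.
Raised to α = 2.5: 0.36289; 0.16456; 0.05885.
Sum = 0.586294; FGT(2.5) = 0.586294 / 5 = 0.117.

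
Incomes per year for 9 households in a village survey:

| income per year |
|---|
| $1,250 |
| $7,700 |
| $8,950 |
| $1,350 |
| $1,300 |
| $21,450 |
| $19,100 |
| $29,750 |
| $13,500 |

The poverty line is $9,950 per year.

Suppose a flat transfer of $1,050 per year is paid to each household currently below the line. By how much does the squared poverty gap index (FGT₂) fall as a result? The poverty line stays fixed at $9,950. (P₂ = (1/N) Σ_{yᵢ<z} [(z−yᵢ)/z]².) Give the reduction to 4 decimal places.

0.0626

Before: below the line — $1,250, $1,300, $1,350, $7,700, $8,950; squared poverty gap index (FGT₂) = 0.258731.
After the $1,050 transfer: below the line — $2,300, $2,350, $2,400, $8,750; squared poverty gap index (FGT₂) = 0.196095.
Reduction = 0.258731 − 0.196095 = 0.0626.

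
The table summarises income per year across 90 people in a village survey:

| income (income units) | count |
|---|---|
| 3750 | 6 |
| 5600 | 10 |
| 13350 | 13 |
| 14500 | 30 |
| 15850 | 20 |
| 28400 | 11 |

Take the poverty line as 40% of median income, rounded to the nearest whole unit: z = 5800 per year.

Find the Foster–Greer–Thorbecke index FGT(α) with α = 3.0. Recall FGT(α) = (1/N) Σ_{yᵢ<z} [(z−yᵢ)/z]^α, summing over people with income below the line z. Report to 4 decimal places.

Below the line: 6×3750, 10×5600 (q = 16 of N = 90).
Normalized shortfalls: (5800−3750)/5800 = 0.3534 (×6); (5800−5600)/5800 = 0.0345 (×10).
Raised to α = 3.0: 0.04415 (×6); 0.00004 (×10).
Sum = 0.265339; FGT(3.0) = 0.265339 / 90 = 0.0029.

0.0029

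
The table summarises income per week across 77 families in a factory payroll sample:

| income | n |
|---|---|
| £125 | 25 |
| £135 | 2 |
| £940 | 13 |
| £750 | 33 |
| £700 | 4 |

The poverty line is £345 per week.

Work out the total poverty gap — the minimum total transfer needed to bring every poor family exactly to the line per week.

£5,920

Below z: 25×£125, 2×£135 (q = 27 of N = 77).
Individual gaps: 25×(345−125) = 5500; 2×(345−135) = 420.
Aggregate gap = £5,920.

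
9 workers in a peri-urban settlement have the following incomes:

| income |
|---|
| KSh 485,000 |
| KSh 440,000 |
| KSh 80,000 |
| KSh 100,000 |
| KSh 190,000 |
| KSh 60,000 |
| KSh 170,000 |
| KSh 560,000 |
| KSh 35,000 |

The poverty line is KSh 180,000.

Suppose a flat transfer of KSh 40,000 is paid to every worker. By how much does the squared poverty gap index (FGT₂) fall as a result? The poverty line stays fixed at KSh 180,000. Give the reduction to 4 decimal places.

0.1005

Before: below the line — KSh 35,000, KSh 60,000, KSh 80,000, KSh 100,000, KSh 170,000; squared poverty gap index (FGT₂) = 0.178069.
After the KSh 40,000 transfer: below the line — KSh 75,000, KSh 100,000, KSh 120,000, KSh 140,000; squared poverty gap index (FGT₂) = 0.077589.
Reduction = 0.178069 − 0.077589 = 0.1005.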